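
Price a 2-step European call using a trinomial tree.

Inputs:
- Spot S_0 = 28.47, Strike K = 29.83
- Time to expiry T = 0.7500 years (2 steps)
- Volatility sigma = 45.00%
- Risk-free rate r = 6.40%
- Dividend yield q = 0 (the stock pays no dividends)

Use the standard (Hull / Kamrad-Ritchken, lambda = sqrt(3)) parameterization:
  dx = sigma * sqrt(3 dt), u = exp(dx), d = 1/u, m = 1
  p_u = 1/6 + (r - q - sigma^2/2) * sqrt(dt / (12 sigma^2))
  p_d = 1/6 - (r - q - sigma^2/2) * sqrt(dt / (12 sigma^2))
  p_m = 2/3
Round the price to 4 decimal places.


Answer: Price = V(0,0) = 4.0742

Derivation:
dt = T/N = 0.375000; dx = sigma*sqrt(3*dt) = 0.477297
u = exp(dx) = 1.611712; d = 1/u = 0.620458
p_u = 0.152033, p_m = 0.666667, p_d = 0.181300
Discount per step: exp(-r*dt) = 0.976286
Stock lattice S(k, j) with j the centered position index:
  k=0: S(0,+0) = 28.4700
  k=1: S(1,-1) = 17.6644; S(1,+0) = 28.4700; S(1,+1) = 45.8854
  k=2: S(2,-2) = 10.9600; S(2,-1) = 17.6644; S(2,+0) = 28.4700; S(2,+1) = 45.8854; S(2,+2) = 73.9541
Terminal payoffs V(N, j) = max(S_T - K, 0):
  V(2,-2) = 0.000000; V(2,-1) = 0.000000; V(2,+0) = 0.000000; V(2,+1) = 16.055446; V(2,+2) = 44.124131
Backward induction: V(k, j) = exp(-r*dt) * [p_u * V(k+1, j+1) + p_m * V(k+1, j) + p_d * V(k+1, j-1)]
  V(1,-1) = exp(-r*dt) * [p_u*0.000000 + p_m*0.000000 + p_d*0.000000] = 0.000000
  V(1,+0) = exp(-r*dt) * [p_u*16.055446 + p_m*0.000000 + p_d*0.000000] = 2.383080
  V(1,+1) = exp(-r*dt) * [p_u*44.124131 + p_m*16.055446 + p_d*0.000000] = 16.999063
  V(0,+0) = exp(-r*dt) * [p_u*16.999063 + p_m*2.383080 + p_d*0.000000] = 4.074183


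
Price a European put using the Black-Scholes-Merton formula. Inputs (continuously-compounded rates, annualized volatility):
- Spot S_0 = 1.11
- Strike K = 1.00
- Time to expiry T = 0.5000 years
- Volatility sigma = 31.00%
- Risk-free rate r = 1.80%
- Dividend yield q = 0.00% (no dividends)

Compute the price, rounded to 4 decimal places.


d1 = (ln(S/K) + (r - q + 0.5*sigma^2) * T) / (sigma * sqrt(T)) = 0.62674759
d2 = d1 - sigma * sqrt(T) = 0.40754448
exp(-rT) = 0.99104038; exp(-qT) = 1.00000000
P = K * exp(-rT) * N(-d2) - S_0 * exp(-qT) * N(-d1)
N(-d1) = 0.26541235; N(-d2) = 0.34180406
P = 1.0000 * 0.99104038 * 0.34180406 - 1.1100 * 1.00000000 * 0.26541235 = 0.0441

Answer: Price = 0.0441


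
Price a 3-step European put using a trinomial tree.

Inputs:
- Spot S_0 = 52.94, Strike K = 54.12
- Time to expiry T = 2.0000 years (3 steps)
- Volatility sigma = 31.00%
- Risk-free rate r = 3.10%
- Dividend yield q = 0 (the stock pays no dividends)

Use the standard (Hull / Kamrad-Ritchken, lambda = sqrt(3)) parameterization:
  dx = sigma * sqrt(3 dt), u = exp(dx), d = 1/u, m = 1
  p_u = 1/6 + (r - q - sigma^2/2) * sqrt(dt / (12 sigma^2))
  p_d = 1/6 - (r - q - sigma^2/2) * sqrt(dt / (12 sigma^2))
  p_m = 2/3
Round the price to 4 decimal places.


dt = T/N = 0.666667; dx = sigma*sqrt(3*dt) = 0.438406
u = exp(dx) = 1.550234; d = 1/u = 0.645064
p_u = 0.153703, p_m = 0.666667, p_d = 0.179630
Discount per step: exp(-r*dt) = 0.979545
Stock lattice S(k, j) with j the centered position index:
  k=0: S(0,+0) = 52.9400
  k=1: S(1,-1) = 34.1497; S(1,+0) = 52.9400; S(1,+1) = 82.0694
  k=2: S(2,-2) = 22.0287; S(2,-1) = 34.1497; S(2,+0) = 52.9400; S(2,+1) = 82.0694; S(2,+2) = 127.2268
  k=3: S(3,-3) = 14.2099; S(3,-2) = 22.0287; S(3,-1) = 34.1497; S(3,+0) = 52.9400; S(3,+1) = 82.0694; S(3,+2) = 127.2268; S(3,+3) = 197.2314
Terminal payoffs V(N, j) = max(K - S_T, 0):
  V(3,-3) = 39.910076; V(3,-2) = 32.091286; V(3,-1) = 19.970328; V(3,+0) = 1.180000; V(3,+1) = 0.000000; V(3,+2) = 0.000000; V(3,+3) = 0.000000
Backward induction: V(k, j) = exp(-r*dt) * [p_u * V(k+1, j+1) + p_m * V(k+1, j) + p_d * V(k+1, j-1)]
  V(2,-2) = exp(-r*dt) * [p_u*19.970328 + p_m*32.091286 + p_d*39.910076] = 30.985715
  V(2,-1) = exp(-r*dt) * [p_u*1.180000 + p_m*19.970328 + p_d*32.091286] = 18.865544
  V(2,+0) = exp(-r*dt) * [p_u*0.000000 + p_m*1.180000 + p_d*19.970328] = 4.284475
  V(2,+1) = exp(-r*dt) * [p_u*0.000000 + p_m*0.000000 + p_d*1.180000] = 0.207628
  V(2,+2) = exp(-r*dt) * [p_u*0.000000 + p_m*0.000000 + p_d*0.000000] = 0.000000
  V(1,-1) = exp(-r*dt) * [p_u*4.284475 + p_m*18.865544 + p_d*30.985715] = 18.416962
  V(1,+0) = exp(-r*dt) * [p_u*0.207628 + p_m*4.284475 + p_d*18.865544] = 6.148659
  V(1,+1) = exp(-r*dt) * [p_u*0.000000 + p_m*0.207628 + p_d*4.284475] = 0.889467
  V(0,+0) = exp(-r*dt) * [p_u*0.889467 + p_m*6.148659 + p_d*18.416962] = 7.389753

Answer: Price = V(0,0) = 7.3898


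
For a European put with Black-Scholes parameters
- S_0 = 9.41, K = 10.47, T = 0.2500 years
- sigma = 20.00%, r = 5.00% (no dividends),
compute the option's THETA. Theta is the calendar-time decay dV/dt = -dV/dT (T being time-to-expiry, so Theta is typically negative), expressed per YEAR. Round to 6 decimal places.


Answer: Theta = -0.070170

Derivation:
d1 = -0.8924107129; d2 = -0.9924107129
phi(d1) = 0.2679012133; exp(-qT) = 1.0000000000; exp(-rT) = 0.9875778005
Theta = -S*exp(-qT)*phi(d1)*sigma/(2*sqrt(T)) + r*K*exp(-rT)*N(-d2) - q*S*exp(-qT)*N(-d1)
N(-d1) = 0.8139135844; N(-d2) = 0.8395013924; sqrt(T) = 0.5000000000
Term 1 = -9.4100 * 1.0000000000 * 0.2679012133 * 0.2000 / (2 * 0.5000000000) = -0.5041900834
Term 2 = 0.0500 * 10.4700 * 0.9875778005 * 0.8395013924 = 0.4340196834
Term 3 = 0 (no dividend yield, q = 0)
Theta = -0.5041900834 + (0.4340196834) + (0.0000000000) = -0.070170


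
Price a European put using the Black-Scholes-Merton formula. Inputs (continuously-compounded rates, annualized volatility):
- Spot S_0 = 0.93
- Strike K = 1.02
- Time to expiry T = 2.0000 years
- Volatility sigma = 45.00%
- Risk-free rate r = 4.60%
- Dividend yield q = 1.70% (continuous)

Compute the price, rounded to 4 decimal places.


Answer: Price = 0.2444

Derivation:
d1 = (ln(S/K) + (r - q + 0.5*sigma^2) * T) / (sigma * sqrt(T)) = 0.26418559
d2 = d1 - sigma * sqrt(T) = -0.37221051
exp(-rT) = 0.91210515; exp(-qT) = 0.96657150
P = K * exp(-rT) * N(-d2) - S_0 * exp(-qT) * N(-d1)
N(-d1) = 0.39581846; N(-d2) = 0.64513194
P = 1.0200 * 0.91210515 * 0.64513194 - 0.9300 * 0.96657150 * 0.39581846 = 0.2444


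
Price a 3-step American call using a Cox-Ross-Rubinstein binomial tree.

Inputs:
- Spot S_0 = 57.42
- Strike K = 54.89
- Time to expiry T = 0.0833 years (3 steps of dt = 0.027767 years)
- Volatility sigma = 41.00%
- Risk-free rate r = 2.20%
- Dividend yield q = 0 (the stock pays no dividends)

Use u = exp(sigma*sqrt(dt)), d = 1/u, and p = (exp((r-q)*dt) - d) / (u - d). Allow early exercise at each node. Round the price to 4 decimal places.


Answer: Price = V(0,0) = 4.2050

Derivation:
dt = T/N = 0.027767
u = exp(sigma*sqrt(dt)) = 1.070708; d = 1/u = 0.933962
p = (exp((r-q)*dt) - d) / (u - d) = 0.487395
Discount per step: exp(-r*dt) = 0.999389
Stock lattice S(k, i) with i counting down-moves:
  k=0: S(0,0) = 57.4200
  k=1: S(1,0) = 61.4800; S(1,1) = 53.6281
  k=2: S(2,0) = 65.8271; S(2,1) = 57.4200; S(2,2) = 50.0866
  k=3: S(3,0) = 70.4816; S(3,1) = 61.4800; S(3,2) = 53.6281; S(3,3) = 46.7790
Terminal payoffs V(N, i) = max(S_T - K, 0):
  V(3,0) = 15.591599; V(3,1) = 6.590026; V(3,2) = 0.000000; V(3,3) = 0.000000
Backward induction: V(k, i) = exp(-r*dt) * [p * V(k+1, i) + (1-p) * V(k+1, i+1)]; then take max(V_cont, immediate exercise) for American.
  V(2,0) = exp(-r*dt) * [p*15.591599 + (1-p)*6.590026] = 10.970646; exercise = 10.937126; V(2,0) = max -> 10.970646
  V(2,1) = exp(-r*dt) * [p*6.590026 + (1-p)*0.000000] = 3.209986; exercise = 2.530000; V(2,1) = max -> 3.209986
  V(2,2) = exp(-r*dt) * [p*0.000000 + (1-p)*0.000000] = 0.000000; exercise = 0.000000; V(2,2) = max -> 0.000000
  V(1,0) = exp(-r*dt) * [p*10.970646 + (1-p)*3.209986] = 6.988225; exercise = 6.590026; V(1,0) = max -> 6.988225
  V(1,1) = exp(-r*dt) * [p*3.209986 + (1-p)*0.000000] = 1.563577; exercise = 0.000000; V(1,1) = max -> 1.563577
  V(0,0) = exp(-r*dt) * [p*6.988225 + (1-p)*1.563577] = 4.204955; exercise = 2.530000; V(0,0) = max -> 4.204955


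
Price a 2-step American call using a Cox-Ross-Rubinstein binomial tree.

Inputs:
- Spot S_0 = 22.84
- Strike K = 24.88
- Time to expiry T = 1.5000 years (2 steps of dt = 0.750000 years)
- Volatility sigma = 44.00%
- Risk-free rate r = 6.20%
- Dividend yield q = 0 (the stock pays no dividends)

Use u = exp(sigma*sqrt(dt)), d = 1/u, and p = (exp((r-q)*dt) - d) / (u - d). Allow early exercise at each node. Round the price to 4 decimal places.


dt = T/N = 0.750000
u = exp(sigma*sqrt(dt)) = 1.463823; d = 1/u = 0.683143
p = (exp((r-q)*dt) - d) / (u - d) = 0.466843
Discount per step: exp(-r*dt) = 0.954565
Stock lattice S(k, i) with i counting down-moves:
  k=0: S(0,0) = 22.8400
  k=1: S(1,0) = 33.4337; S(1,1) = 15.6030
  k=2: S(2,0) = 48.9410; S(2,1) = 22.8400; S(2,2) = 10.6591
Terminal payoffs V(N, i) = max(S_T - K, 0):
  V(2,0) = 24.061012; V(2,1) = 0.000000; V(2,2) = 0.000000
Backward induction: V(k, i) = exp(-r*dt) * [p * V(k+1, i) + (1-p) * V(k+1, i+1)]; then take max(V_cont, immediate exercise) for American.
  V(1,0) = exp(-r*dt) * [p*24.061012 + (1-p)*0.000000] = 10.722362; exercise = 8.553706; V(1,0) = max -> 10.722362
  V(1,1) = exp(-r*dt) * [p*0.000000 + (1-p)*0.000000] = 0.000000; exercise = 0.000000; V(1,1) = max -> 0.000000
  V(0,0) = exp(-r*dt) * [p*10.722362 + (1-p)*0.000000] = 4.778230; exercise = 0.000000; V(0,0) = max -> 4.778230

Answer: Price = V(0,0) = 4.7782


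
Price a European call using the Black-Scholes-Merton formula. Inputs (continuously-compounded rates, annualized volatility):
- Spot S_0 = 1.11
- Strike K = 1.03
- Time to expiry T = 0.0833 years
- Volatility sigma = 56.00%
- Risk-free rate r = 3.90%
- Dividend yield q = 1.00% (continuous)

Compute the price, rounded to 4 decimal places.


Answer: Price = 0.1177

Derivation:
d1 = (ln(S/K) + (r - q + 0.5*sigma^2) * T) / (sigma * sqrt(T)) = 0.55856420
d2 = d1 - sigma * sqrt(T) = 0.39693846
exp(-rT) = 0.99675657; exp(-qT) = 0.99916735
C = S_0 * exp(-qT) * N(d1) - K * exp(-rT) * N(d2)
N(d1) = 0.71177041; N(d2) = 0.65429358
C = 1.1100 * 0.99916735 * 0.71177041 - 1.0300 * 0.99675657 * 0.65429358 = 0.1177


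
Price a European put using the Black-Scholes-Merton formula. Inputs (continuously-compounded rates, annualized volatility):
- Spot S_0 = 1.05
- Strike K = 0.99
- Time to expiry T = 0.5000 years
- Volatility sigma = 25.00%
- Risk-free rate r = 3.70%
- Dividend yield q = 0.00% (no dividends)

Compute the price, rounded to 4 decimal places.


Answer: Price = 0.0388

Derivation:
d1 = (ln(S/K) + (r - q + 0.5*sigma^2) * T) / (sigma * sqrt(T)) = 0.52589228
d2 = d1 - sigma * sqrt(T) = 0.34911559
exp(-rT) = 0.98167007; exp(-qT) = 1.00000000
P = K * exp(-rT) * N(-d2) - S_0 * exp(-qT) * N(-d1)
N(-d1) = 0.29948153; N(-d2) = 0.36350127
P = 0.9900 * 0.98167007 * 0.36350127 - 1.0500 * 1.00000000 * 0.29948153 = 0.0388


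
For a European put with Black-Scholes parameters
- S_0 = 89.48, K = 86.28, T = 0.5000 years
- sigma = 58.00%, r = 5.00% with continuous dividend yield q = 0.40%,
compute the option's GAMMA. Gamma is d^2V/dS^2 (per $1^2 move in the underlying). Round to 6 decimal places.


d1 = 0.3499381611; d2 = -0.0601837720
phi(d1) = 0.3752484678; exp(-qT) = 0.9980019987; exp(-rT) = 0.9753099120
Gamma = exp(-qT) * phi(d1) / (S * sigma * sqrt(T)) = 0.9980019987 * 0.3752484678 / (89.4800 * 0.5800 * 0.7071067812) = 0.010205

Answer: Gamma = 0.010205


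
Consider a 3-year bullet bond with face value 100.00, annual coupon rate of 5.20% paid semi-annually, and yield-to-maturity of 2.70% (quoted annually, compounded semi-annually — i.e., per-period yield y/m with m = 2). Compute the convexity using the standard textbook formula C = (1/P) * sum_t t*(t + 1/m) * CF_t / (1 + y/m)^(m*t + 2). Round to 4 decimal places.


Coupon per period c = face * coupon_rate / m = 2.600000
Periods per year m = 2; per-period yield y/m = 0.013500
Number of cashflows N = 6
Cashflows (t years, CF_t, discount factor 1/(1+y/m)^(m*t), PV):
  t = 0.5000: CF_t = 2.600000, DF = 0.986680, PV = 2.565368
  t = 1.0000: CF_t = 2.600000, DF = 0.973537, PV = 2.531196
  t = 1.5000: CF_t = 2.600000, DF = 0.960569, PV = 2.497480
  t = 2.0000: CF_t = 2.600000, DF = 0.947774, PV = 2.464214
  t = 2.5000: CF_t = 2.600000, DF = 0.935150, PV = 2.431390
  t = 3.0000: CF_t = 102.600000, DF = 0.922694, PV = 94.668358
Price P = sum_t PV_t = 107.158005
Convexity numerator sum_t t*(t + 1/m) * CF_t / (1+y/m)^(m*t + 2):
  t = 0.5000: term = 1.248740
  t = 1.0000: term = 3.696320
  t = 1.5000: term = 7.294169
  t = 2.0000: term = 11.995016
  t = 2.5000: term = 17.752860
  t = 3.0000: term = 967.713134
Convexity = (1/P) * sum = 1009.700241 / 107.158005 = 9.422537

Answer: Convexity = 9.4225


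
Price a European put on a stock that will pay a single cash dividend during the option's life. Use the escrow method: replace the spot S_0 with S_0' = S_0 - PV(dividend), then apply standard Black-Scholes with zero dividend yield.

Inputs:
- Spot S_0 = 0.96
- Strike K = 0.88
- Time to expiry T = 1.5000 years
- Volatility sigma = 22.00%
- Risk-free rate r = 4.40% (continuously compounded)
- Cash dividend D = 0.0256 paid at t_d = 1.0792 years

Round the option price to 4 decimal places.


PV(D) = D * exp(-r * t_d) = 0.0256 * 0.95362497 = 0.02441280
S_0' = S_0 - PV(D) = 0.9600 - 0.02441280 = 0.93558720
d1 = (ln(S_0'/K) + (r + sigma^2/2)*T) / (sigma*sqrt(T)) = 0.60700006
d2 = d1 - sigma*sqrt(T) = 0.33755619
exp(-rT) = 0.93613086
N(-d1) = 0.27192544; N(-d2) = 0.36784883
P = K * exp(-rT) * N(-d2) - S_0' * N(-d1) = 0.8800 * 0.93613086 * 0.36784883 - 0.93558720 * 0.27192544 = 0.0486

Answer: Price = 0.0486


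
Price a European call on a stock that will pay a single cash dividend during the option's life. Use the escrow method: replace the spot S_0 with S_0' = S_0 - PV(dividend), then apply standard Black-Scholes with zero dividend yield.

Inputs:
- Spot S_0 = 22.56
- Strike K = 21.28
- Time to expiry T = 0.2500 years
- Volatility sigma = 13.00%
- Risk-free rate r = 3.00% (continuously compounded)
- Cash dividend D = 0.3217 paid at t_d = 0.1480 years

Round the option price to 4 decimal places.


PV(D) = D * exp(-r * t_d) = 0.3217 * 0.99556984 = 0.32027482
S_0' = S_0 - PV(D) = 22.5600 - 0.32027482 = 22.23972518
d1 = (ln(S_0'/K) + (r + sigma^2/2)*T) / (sigma*sqrt(T)) = 0.82653766
d2 = d1 - sigma*sqrt(T) = 0.76153766
exp(-rT) = 0.99252805
N(d1) = 0.79575042; N(d2) = 0.77683200
C = S_0' * N(d1) - K * exp(-rT) * N(d2) = 22.23972518 * 0.79575042 - 21.2800 * 0.99252805 * 0.77683200 = 1.2898

Answer: Price = 1.2898


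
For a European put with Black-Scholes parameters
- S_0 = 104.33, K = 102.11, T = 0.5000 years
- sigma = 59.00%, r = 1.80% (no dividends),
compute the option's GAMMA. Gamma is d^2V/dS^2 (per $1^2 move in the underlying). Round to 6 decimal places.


d1 = 0.2817240190; d2 = -0.1354689819
phi(d1) = 0.3834205906; exp(-qT) = 1.0000000000; exp(-rT) = 0.9910403788
Gamma = exp(-qT) * phi(d1) / (S * sigma * sqrt(T)) = 1.0000000000 * 0.3834205906 / (104.3300 * 0.5900 * 0.7071067812) = 0.008809

Answer: Gamma = 0.008809


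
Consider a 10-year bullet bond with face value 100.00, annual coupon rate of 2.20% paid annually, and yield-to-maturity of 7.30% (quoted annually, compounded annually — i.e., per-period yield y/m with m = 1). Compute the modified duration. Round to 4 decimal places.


Answer: Modified duration = 8.2048

Derivation:
Coupon per period c = face * coupon_rate / m = 2.200000
Periods per year m = 1; per-period yield y/m = 0.073000
Number of cashflows N = 10
Cashflows (t years, CF_t, discount factor 1/(1+y/m)^(m*t), PV):
  t = 1.0000: CF_t = 2.200000, DF = 0.931966, PV = 2.050326
  t = 2.0000: CF_t = 2.200000, DF = 0.868561, PV = 1.910835
  t = 3.0000: CF_t = 2.200000, DF = 0.809470, PV = 1.780834
  t = 4.0000: CF_t = 2.200000, DF = 0.754399, PV = 1.659678
  t = 5.0000: CF_t = 2.200000, DF = 0.703075, PV = 1.546764
  t = 6.0000: CF_t = 2.200000, DF = 0.655242, PV = 1.441532
  t = 7.0000: CF_t = 2.200000, DF = 0.610663, PV = 1.343460
  t = 8.0000: CF_t = 2.200000, DF = 0.569118, PV = 1.252059
  t = 9.0000: CF_t = 2.200000, DF = 0.530399, PV = 1.166877
  t = 10.0000: CF_t = 102.200000, DF = 0.494314, PV = 50.518876
Price P = sum_t PV_t = 64.671242
First compute Macaulay numerator sum_t t * PV_t:
  t * PV_t at t = 1.0000: 2.050326
  t * PV_t at t = 2.0000: 3.821670
  t * PV_t at t = 3.0000: 5.342503
  t * PV_t at t = 4.0000: 6.638711
  t * PV_t at t = 5.0000: 7.733820
  t * PV_t at t = 6.0000: 8.649193
  t * PV_t at t = 7.0000: 9.404218
  t * PV_t at t = 8.0000: 10.016475
  t * PV_t at t = 9.0000: 10.501896
  t * PV_t at t = 10.0000: 505.188756
Macaulay duration D = 569.347568 / 64.671242 = 8.803721
Modified duration = D / (1 + y/m) = 8.803721 / (1 + 0.073000) = 8.204773


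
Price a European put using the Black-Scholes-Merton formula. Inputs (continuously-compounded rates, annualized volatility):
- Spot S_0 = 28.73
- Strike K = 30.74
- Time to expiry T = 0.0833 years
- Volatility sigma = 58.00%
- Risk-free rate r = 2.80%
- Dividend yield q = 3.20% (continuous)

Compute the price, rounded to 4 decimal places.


d1 = (ln(S/K) + (r - q + 0.5*sigma^2) * T) / (sigma * sqrt(T)) = -0.32225580
d2 = d1 - sigma * sqrt(T) = -0.48965389
exp(-rT) = 0.99767032; exp(-qT) = 0.99733795
P = K * exp(-rT) * N(-d2) - S_0 * exp(-qT) * N(-d1)
N(-d1) = 0.62637054; N(-d2) = 0.68781058
P = 30.7400 * 0.99767032 * 0.68781058 - 28.7300 * 0.99733795 * 0.62637054 = 3.1463

Answer: Price = 3.1463


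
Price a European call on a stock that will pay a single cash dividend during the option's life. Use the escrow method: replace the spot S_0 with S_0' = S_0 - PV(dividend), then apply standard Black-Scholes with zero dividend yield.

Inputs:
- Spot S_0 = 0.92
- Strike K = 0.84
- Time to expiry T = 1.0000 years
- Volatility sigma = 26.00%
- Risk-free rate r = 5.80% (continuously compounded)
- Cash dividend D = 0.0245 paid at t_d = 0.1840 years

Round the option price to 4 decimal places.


Answer: Price = 0.1483

Derivation:
PV(D) = D * exp(-r * t_d) = 0.0245 * 0.98938474 = 0.02423993
S_0' = S_0 - PV(D) = 0.9200 - 0.02423993 = 0.89576007
d1 = (ln(S_0'/K) + (r + sigma^2/2)*T) / (sigma*sqrt(T)) = 0.60027196
d2 = d1 - sigma*sqrt(T) = 0.34027196
exp(-rT) = 0.94364995
N(d1) = 0.72583750; N(d2) = 0.63317414
C = S_0' * N(d1) - K * exp(-rT) * N(d2) = 0.89576007 * 0.72583750 - 0.8400 * 0.94364995 * 0.63317414 = 0.1483


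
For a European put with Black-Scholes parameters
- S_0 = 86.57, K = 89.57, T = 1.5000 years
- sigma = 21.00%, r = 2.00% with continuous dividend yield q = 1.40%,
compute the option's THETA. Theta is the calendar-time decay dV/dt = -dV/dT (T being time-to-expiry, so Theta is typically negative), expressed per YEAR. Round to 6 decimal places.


d1 = 0.0311353193; d2 = -0.2260611037
phi(d1) = 0.3987489583; exp(-qT) = 0.9792189646; exp(-rT) = 0.9704455335
Theta = -S*exp(-qT)*phi(d1)*sigma/(2*sqrt(T)) + r*K*exp(-rT)*N(-d2) - q*S*exp(-qT)*N(-d1)
N(-d1) = 0.4875808113; N(-d2) = 0.5894230519; sqrt(T) = 1.2247448714
Term 1 = -86.5700 * 0.9792189646 * 0.3987489583 * 0.2100 / (2 * 1.2247448714) = -2.8979471733
Term 2 = 0.0200 * 89.5700 * 0.9704455335 * 0.5894230519 = 1.0246861170
Term 3 = -0.0140 * 86.5700 * 0.9792189646 * 0.4875808113 = -0.5786578842
Theta = -2.8979471733 + (1.0246861170) + (-0.5786578842) = -2.451919

Answer: Theta = -2.451919


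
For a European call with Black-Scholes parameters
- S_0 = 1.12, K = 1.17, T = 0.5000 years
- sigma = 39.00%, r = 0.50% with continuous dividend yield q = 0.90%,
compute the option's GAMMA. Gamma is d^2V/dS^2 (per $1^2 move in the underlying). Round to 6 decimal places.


Answer: Gamma = 1.285349

Derivation:
d1 = -0.0277405732; d2 = -0.3035122179
phi(d1) = 0.3987888090; exp(-qT) = 0.9955101098; exp(-rT) = 0.9975031224
Gamma = exp(-qT) * phi(d1) / (S * sigma * sqrt(T)) = 0.9955101098 * 0.3987888090 / (1.1200 * 0.3900 * 0.7071067812) = 1.285349


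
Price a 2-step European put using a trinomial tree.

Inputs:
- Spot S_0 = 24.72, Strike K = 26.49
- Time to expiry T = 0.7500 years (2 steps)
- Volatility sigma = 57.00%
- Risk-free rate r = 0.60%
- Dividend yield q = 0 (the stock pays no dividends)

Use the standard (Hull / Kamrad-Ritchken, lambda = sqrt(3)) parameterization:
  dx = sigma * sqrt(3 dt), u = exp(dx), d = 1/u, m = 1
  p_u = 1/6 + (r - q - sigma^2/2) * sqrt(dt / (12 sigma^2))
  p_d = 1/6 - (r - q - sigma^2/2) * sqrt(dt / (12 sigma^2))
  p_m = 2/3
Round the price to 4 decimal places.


dt = T/N = 0.375000; dx = sigma*sqrt(3*dt) = 0.604576
u = exp(dx) = 1.830476; d = 1/u = 0.546306
p_u = 0.118146, p_m = 0.666667, p_d = 0.215187
Discount per step: exp(-r*dt) = 0.997753
Stock lattice S(k, j) with j the centered position index:
  k=0: S(0,+0) = 24.7200
  k=1: S(1,-1) = 13.5047; S(1,+0) = 24.7200; S(1,+1) = 45.2494
  k=2: S(2,-2) = 7.3777; S(2,-1) = 13.5047; S(2,+0) = 24.7200; S(2,+1) = 45.2494; S(2,+2) = 82.8279
Terminal payoffs V(N, j) = max(K - S_T, 0):
  V(2,-2) = 19.112314; V(2,-1) = 12.985319; V(2,+0) = 1.770000; V(2,+1) = 0.000000; V(2,+2) = 0.000000
Backward induction: V(k, j) = exp(-r*dt) * [p_u * V(k+1, j+1) + p_m * V(k+1, j) + p_d * V(k+1, j-1)]
  V(1,-1) = exp(-r*dt) * [p_u*1.770000 + p_m*12.985319 + p_d*19.112314] = 12.949555
  V(1,+0) = exp(-r*dt) * [p_u*0.000000 + p_m*1.770000 + p_d*12.985319] = 3.965343
  V(1,+1) = exp(-r*dt) * [p_u*0.000000 + p_m*0.000000 + p_d*1.770000] = 0.380025
  V(0,+0) = exp(-r*dt) * [p_u*0.380025 + p_m*3.965343 + p_d*12.949555] = 5.462734

Answer: Price = V(0,0) = 5.4627


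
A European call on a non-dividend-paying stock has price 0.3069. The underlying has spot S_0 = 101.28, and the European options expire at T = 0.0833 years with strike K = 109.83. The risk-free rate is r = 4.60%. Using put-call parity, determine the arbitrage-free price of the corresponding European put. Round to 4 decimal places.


Put-call parity: C - P = S_0 * exp(-qT) - K * exp(-rT).
S_0 * exp(-qT) = 101.2800 * 1.00000000 = 101.28000000
K * exp(-rT) = 109.8300 * 0.99617553 = 109.40995868
P = C - S*exp(-qT) + K*exp(-rT)
P = 0.3069 - 101.28000000 + 109.40995868 = 8.4369

Answer: Put price = 8.4369


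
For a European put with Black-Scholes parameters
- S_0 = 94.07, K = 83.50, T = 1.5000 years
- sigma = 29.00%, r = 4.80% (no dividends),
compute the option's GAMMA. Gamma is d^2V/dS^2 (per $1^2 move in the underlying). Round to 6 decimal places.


d1 = 0.7158916848; d2 = 0.3607156721
phi(d1) = 0.3087606229; exp(-qT) = 1.0000000000; exp(-rT) = 0.9305308958
Gamma = exp(-qT) * phi(d1) / (S * sigma * sqrt(T)) = 1.0000000000 * 0.3087606229 / (94.0700 * 0.2900 * 1.2247448714) = 0.009241

Answer: Gamma = 0.009241


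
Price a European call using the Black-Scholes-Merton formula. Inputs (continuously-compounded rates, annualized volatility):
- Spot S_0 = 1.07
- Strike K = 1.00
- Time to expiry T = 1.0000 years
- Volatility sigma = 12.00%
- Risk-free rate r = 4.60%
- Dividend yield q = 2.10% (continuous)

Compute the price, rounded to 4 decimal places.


Answer: Price = 0.1079

Derivation:
d1 = (ln(S/K) + (r - q + 0.5*sigma^2) * T) / (sigma * sqrt(T)) = 0.83215540
d2 = d1 - sigma * sqrt(T) = 0.71215540
exp(-rT) = 0.95504196; exp(-qT) = 0.97921896
C = S_0 * exp(-qT) * N(d1) - K * exp(-rT) * N(d2)
N(d1) = 0.79733938; N(d2) = 0.76181573
C = 1.0700 * 0.97921896 * 0.79733938 - 1.0000 * 0.95504196 * 0.76181573 = 0.1079


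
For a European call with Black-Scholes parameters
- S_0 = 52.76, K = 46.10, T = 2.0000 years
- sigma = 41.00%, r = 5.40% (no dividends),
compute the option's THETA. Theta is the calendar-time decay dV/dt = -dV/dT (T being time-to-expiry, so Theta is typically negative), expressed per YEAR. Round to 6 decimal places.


Answer: Theta = -3.605189

Derivation:
d1 = 0.7089010696; d2 = 0.1290735090
phi(d1) = 0.3103021135; exp(-qT) = 1.0000000000; exp(-rT) = 0.8976275964
Theta = -S*exp(-qT)*phi(d1)*sigma/(2*sqrt(T)) - r*K*exp(-rT)*N(d2) + q*S*exp(-qT)*N(d1)
N(d1) = 0.7608070643; N(d2) = 0.5513502583; sqrt(T) = 1.4142135624
Term 1 = -52.7600 * 1.0000000000 * 0.3103021135 * 0.4100 / (2 * 1.4142135624) = -2.3731674539
Term 2 = -0.0540 * 46.1000 * 0.8976275964 * 0.5513502583 = -1.2320220014
Term 3 = 0 (no dividend yield, q = 0)
Theta = -2.3731674539 + (-1.2320220014) + (0.0000000000) = -3.605189


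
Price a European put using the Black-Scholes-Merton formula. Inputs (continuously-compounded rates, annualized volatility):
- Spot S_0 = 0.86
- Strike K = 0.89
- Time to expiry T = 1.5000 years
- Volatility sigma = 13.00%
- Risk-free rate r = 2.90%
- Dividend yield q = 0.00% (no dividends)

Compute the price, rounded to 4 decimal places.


Answer: Price = 0.0505

Derivation:
d1 = (ln(S/K) + (r - q + 0.5*sigma^2) * T) / (sigma * sqrt(T)) = 0.13745988
d2 = d1 - sigma * sqrt(T) = -0.02175696
exp(-rT) = 0.95743255; exp(-qT) = 1.00000000
P = K * exp(-rT) * N(-d2) - S_0 * exp(-qT) * N(-d1)
N(-d1) = 0.44533365; N(-d2) = 0.50867908
P = 0.8900 * 0.95743255 * 0.50867908 - 0.8600 * 1.00000000 * 0.44533365 = 0.0505


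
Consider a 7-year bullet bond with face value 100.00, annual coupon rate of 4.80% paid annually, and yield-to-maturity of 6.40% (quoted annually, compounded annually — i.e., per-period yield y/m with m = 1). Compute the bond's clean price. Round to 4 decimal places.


Answer: Price = 91.1938

Derivation:
Coupon per period c = face * coupon_rate / m = 4.800000
Periods per year m = 1; per-period yield y/m = 0.064000
Number of cashflows N = 7
Cashflows (t years, CF_t, discount factor 1/(1+y/m)^(m*t), PV):
  t = 1.0000: CF_t = 4.800000, DF = 0.939850, PV = 4.511278
  t = 2.0000: CF_t = 4.800000, DF = 0.883317, PV = 4.239923
  t = 3.0000: CF_t = 4.800000, DF = 0.830185, PV = 3.984890
  t = 4.0000: CF_t = 4.800000, DF = 0.780249, PV = 3.745198
  t = 5.0000: CF_t = 4.800000, DF = 0.733317, PV = 3.519922
  t = 6.0000: CF_t = 4.800000, DF = 0.689208, PV = 3.308198
  t = 7.0000: CF_t = 104.800000, DF = 0.647752, PV = 67.884385
Price P = sum_t PV_t = 91.193794


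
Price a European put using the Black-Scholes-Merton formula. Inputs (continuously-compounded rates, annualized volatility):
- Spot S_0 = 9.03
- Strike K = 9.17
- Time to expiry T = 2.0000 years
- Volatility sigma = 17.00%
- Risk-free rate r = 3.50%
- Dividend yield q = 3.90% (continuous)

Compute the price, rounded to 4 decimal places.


d1 = (ln(S/K) + (r - q + 0.5*sigma^2) * T) / (sigma * sqrt(T)) = 0.02293971
d2 = d1 - sigma * sqrt(T) = -0.21747659
exp(-rT) = 0.93239382; exp(-qT) = 0.92496443
P = K * exp(-rT) * N(-d2) - S_0 * exp(-qT) * N(-d1)
N(-d1) = 0.49084918; N(-d2) = 0.58608153
P = 9.1700 * 0.93239382 * 0.58608153 - 9.0300 * 0.92496443 * 0.49084918 = 0.9112

Answer: Price = 0.9112


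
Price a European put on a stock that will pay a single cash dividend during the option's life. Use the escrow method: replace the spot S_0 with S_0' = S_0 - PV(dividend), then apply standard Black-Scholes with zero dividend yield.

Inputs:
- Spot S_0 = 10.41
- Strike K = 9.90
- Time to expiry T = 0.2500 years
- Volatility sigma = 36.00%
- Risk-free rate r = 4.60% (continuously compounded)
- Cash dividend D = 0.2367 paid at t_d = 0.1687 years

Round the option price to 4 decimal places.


PV(D) = D * exp(-r * t_d) = 0.2367 * 0.99226983 = 0.23487027
S_0' = S_0 - PV(D) = 10.4100 - 0.23487027 = 10.17512973
d1 = (ln(S_0'/K) + (r + sigma^2/2)*T) / (sigma*sqrt(T)) = 0.30617624
d2 = d1 - sigma*sqrt(T) = 0.12617624
exp(-rT) = 0.98856587
N(-d1) = 0.37973523; N(-d2) = 0.44979621
P = K * exp(-rT) * N(-d2) - S_0' * N(-d1) = 9.9000 * 0.98856587 * 0.44979621 - 10.17512973 * 0.37973523 = 0.5382

Answer: Price = 0.5382


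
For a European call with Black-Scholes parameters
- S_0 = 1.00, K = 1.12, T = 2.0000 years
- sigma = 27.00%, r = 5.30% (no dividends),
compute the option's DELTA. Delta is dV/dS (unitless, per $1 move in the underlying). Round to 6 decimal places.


Answer: Delta = 0.568173

Derivation:
d1 = 0.1717256343; d2 = -0.2101120275
phi(d1) = 0.3931030924; exp(-qT) = 1.0000000000; exp(-rT) = 0.8994246481
N(d1) = 0.5681733841
Delta = exp(-qT) * N(d1) = 1.0000000000 * 0.5681733841 = 0.568173


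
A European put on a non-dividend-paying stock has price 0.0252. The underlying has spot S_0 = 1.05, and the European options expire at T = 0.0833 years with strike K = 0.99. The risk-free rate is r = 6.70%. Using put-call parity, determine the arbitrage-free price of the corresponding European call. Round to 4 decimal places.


Put-call parity: C - P = S_0 * exp(-qT) - K * exp(-rT).
S_0 * exp(-qT) = 1.0500 * 1.00000000 = 1.05000000
K * exp(-rT) = 0.9900 * 0.99443445 = 0.98449010
C = P + S*exp(-qT) - K*exp(-rT)
C = 0.0252 + 1.05000000 - 0.98449010 = 0.0907

Answer: Call price = 0.0907


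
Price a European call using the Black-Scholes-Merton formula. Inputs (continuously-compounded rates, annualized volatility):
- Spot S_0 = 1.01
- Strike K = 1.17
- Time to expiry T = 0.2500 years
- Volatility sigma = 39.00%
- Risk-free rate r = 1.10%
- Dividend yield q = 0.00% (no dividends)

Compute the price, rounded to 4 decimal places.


Answer: Price = 0.0282

Derivation:
d1 = (ln(S/K) + (r - q + 0.5*sigma^2) * T) / (sigma * sqrt(T)) = -0.64251753
d2 = d1 - sigma * sqrt(T) = -0.83751753
exp(-rT) = 0.99725378; exp(-qT) = 1.00000000
C = S_0 * exp(-qT) * N(d1) - K * exp(-rT) * N(d2)
N(d1) = 0.26026861; N(d2) = 0.20115086
C = 1.0100 * 1.00000000 * 0.26026861 - 1.1700 * 0.99725378 * 0.20115086 = 0.0282


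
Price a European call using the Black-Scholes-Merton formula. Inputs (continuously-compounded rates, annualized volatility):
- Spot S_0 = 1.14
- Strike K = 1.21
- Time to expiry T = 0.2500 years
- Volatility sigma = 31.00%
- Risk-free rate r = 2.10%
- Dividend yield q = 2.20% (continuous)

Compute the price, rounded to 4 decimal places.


d1 = (ln(S/K) + (r - q + 0.5*sigma^2) * T) / (sigma * sqrt(T)) = -0.30857805
d2 = d1 - sigma * sqrt(T) = -0.46357805
exp(-rT) = 0.99476376; exp(-qT) = 0.99451510
C = S_0 * exp(-qT) * N(d1) - K * exp(-rT) * N(d2)
N(d1) = 0.37882126; N(d2) = 0.32147504
C = 1.1400 * 0.99451510 * 0.37882126 - 1.2100 * 0.99476376 * 0.32147504 = 0.0425

Answer: Price = 0.0425


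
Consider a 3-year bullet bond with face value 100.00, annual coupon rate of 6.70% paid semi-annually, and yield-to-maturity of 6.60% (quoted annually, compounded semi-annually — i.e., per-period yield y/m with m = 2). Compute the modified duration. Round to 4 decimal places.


Answer: Modified duration = 2.6791

Derivation:
Coupon per period c = face * coupon_rate / m = 3.350000
Periods per year m = 2; per-period yield y/m = 0.033000
Number of cashflows N = 6
Cashflows (t years, CF_t, discount factor 1/(1+y/m)^(m*t), PV):
  t = 0.5000: CF_t = 3.350000, DF = 0.968054, PV = 3.242982
  t = 1.0000: CF_t = 3.350000, DF = 0.937129, PV = 3.139382
  t = 1.5000: CF_t = 3.350000, DF = 0.907192, PV = 3.039092
  t = 2.0000: CF_t = 3.350000, DF = 0.878211, PV = 2.942006
  t = 2.5000: CF_t = 3.350000, DF = 0.850156, PV = 2.848021
  t = 3.0000: CF_t = 103.350000, DF = 0.822997, PV = 85.056704
Price P = sum_t PV_t = 100.268187
First compute Macaulay numerator sum_t t * PV_t:
  t * PV_t at t = 0.5000: 1.621491
  t * PV_t at t = 1.0000: 3.139382
  t * PV_t at t = 1.5000: 4.558638
  t * PV_t at t = 2.0000: 5.884012
  t * PV_t at t = 2.5000: 7.120053
  t * PV_t at t = 3.0000: 255.170113
Macaulay duration D = 277.493688 / 100.268187 = 2.767515
Modified duration = D / (1 + y/m) = 2.767515 / (1 + 0.033000) = 2.679104


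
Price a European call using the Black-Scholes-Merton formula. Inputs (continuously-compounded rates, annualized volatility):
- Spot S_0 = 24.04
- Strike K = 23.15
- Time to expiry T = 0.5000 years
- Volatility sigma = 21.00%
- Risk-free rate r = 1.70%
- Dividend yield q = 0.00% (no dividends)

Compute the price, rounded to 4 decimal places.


Answer: Price = 2.0004

Derivation:
d1 = (ln(S/K) + (r - q + 0.5*sigma^2) * T) / (sigma * sqrt(T)) = 0.38553704
d2 = d1 - sigma * sqrt(T) = 0.23704461
exp(-rT) = 0.99153602; exp(-qT) = 1.00000000
C = S_0 * exp(-qT) * N(d1) - K * exp(-rT) * N(d2)
N(d1) = 0.65008021; N(d2) = 0.59368891
C = 24.0400 * 1.00000000 * 0.65008021 - 23.1500 * 0.99153602 * 0.59368891 = 2.0004


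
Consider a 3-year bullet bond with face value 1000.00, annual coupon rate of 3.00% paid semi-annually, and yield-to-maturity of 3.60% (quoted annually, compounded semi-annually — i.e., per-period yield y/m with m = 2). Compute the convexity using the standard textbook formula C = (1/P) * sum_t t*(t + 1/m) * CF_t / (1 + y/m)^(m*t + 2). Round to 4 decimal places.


Answer: Convexity = 9.6390

Derivation:
Coupon per period c = face * coupon_rate / m = 15.000000
Periods per year m = 2; per-period yield y/m = 0.018000
Number of cashflows N = 6
Cashflows (t years, CF_t, discount factor 1/(1+y/m)^(m*t), PV):
  t = 0.5000: CF_t = 15.000000, DF = 0.982318, PV = 14.734774
  t = 1.0000: CF_t = 15.000000, DF = 0.964949, PV = 14.474238
  t = 1.5000: CF_t = 15.000000, DF = 0.947887, PV = 14.218308
  t = 2.0000: CF_t = 15.000000, DF = 0.931127, PV = 13.966904
  t = 2.5000: CF_t = 15.000000, DF = 0.914663, PV = 13.719945
  t = 3.0000: CF_t = 1015.000000, DF = 0.898490, PV = 911.967527
Price P = sum_t PV_t = 983.081696
Convexity numerator sum_t t*(t + 1/m) * CF_t / (1+y/m)^(m*t + 2):
  t = 0.5000: term = 7.109154
  t = 1.0000: term = 20.950356
  t = 1.5000: term = 41.159835
  t = 2.0000: term = 67.386763
  t = 2.5000: term = 99.292873
  t = 3.0000: term = 9240.024384
Convexity = (1/P) * sum = 9475.923365 / 983.081696 = 9.638999


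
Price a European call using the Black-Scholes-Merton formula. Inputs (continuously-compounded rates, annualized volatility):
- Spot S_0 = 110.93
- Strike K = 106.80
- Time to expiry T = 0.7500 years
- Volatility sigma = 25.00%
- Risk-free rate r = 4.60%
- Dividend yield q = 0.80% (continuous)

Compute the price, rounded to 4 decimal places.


d1 = (ln(S/K) + (r - q + 0.5*sigma^2) * T) / (sigma * sqrt(T)) = 0.41513307
d2 = d1 - sigma * sqrt(T) = 0.19862671
exp(-rT) = 0.96608834; exp(-qT) = 0.99401796
C = S_0 * exp(-qT) * N(d1) - K * exp(-rT) * N(d2)
N(d1) = 0.66097775; N(d2) = 0.57872262
C = 110.9300 * 0.99401796 * 0.66097775 - 106.8000 * 0.96608834 * 0.57872262 = 13.1721

Answer: Price = 13.1721


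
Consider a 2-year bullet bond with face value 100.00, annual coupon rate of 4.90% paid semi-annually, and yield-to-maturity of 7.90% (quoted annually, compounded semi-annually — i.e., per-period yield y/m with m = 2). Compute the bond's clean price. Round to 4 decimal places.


Answer: Price = 94.5487

Derivation:
Coupon per period c = face * coupon_rate / m = 2.450000
Periods per year m = 2; per-period yield y/m = 0.039500
Number of cashflows N = 4
Cashflows (t years, CF_t, discount factor 1/(1+y/m)^(m*t), PV):
  t = 0.5000: CF_t = 2.450000, DF = 0.962001, PV = 2.356902
  t = 1.0000: CF_t = 2.450000, DF = 0.925446, PV = 2.267342
  t = 1.5000: CF_t = 2.450000, DF = 0.890280, PV = 2.181186
  t = 2.0000: CF_t = 102.450000, DF = 0.856450, PV = 87.743305
Price P = sum_t PV_t = 94.548735


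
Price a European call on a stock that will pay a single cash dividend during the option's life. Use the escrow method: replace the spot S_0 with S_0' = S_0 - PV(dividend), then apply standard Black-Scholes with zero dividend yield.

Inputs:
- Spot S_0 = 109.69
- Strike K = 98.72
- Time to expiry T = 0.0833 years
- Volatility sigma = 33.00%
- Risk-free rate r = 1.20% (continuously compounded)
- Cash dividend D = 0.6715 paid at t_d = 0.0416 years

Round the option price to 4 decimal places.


PV(D) = D * exp(-r * t_d) = 0.6715 * 0.99950092 = 0.67116487
S_0' = S_0 - PV(D) = 109.6900 - 0.67116487 = 109.01883513
d1 = (ln(S_0'/K) + (r + sigma^2/2)*T) / (sigma*sqrt(T)) = 1.10000291
d2 = d1 - sigma*sqrt(T) = 1.00475917
exp(-rT) = 0.99900090
N(d1) = 0.86433457; N(d2) = 0.84249359
C = S_0' * N(d1) - K * exp(-rT) * N(d2) = 109.01883513 * 0.86433457 - 98.7200 * 0.99900090 * 0.84249359 = 11.1409

Answer: Price = 11.1409


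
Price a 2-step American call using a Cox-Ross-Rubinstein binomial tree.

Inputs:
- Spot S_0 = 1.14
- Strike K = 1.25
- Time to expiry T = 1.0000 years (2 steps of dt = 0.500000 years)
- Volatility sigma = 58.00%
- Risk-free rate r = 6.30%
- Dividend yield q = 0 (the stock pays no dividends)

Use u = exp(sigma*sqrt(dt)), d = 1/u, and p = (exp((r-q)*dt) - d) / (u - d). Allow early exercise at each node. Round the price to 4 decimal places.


dt = T/N = 0.500000
u = exp(sigma*sqrt(dt)) = 1.507002; d = 1/u = 0.663569
p = (exp((r-q)*dt) - d) / (u - d) = 0.436825
Discount per step: exp(-r*dt) = 0.968991
Stock lattice S(k, i) with i counting down-moves:
  k=0: S(0,0) = 1.1400
  k=1: S(1,0) = 1.7180; S(1,1) = 0.7565
  k=2: S(2,0) = 2.5890; S(2,1) = 1.1400; S(2,2) = 0.5020
Terminal payoffs V(N, i) = max(S_T - K, 0):
  V(2,0) = 1.339001; V(2,1) = 0.000000; V(2,2) = 0.000000
Backward induction: V(k, i) = exp(-r*dt) * [p * V(k+1, i) + (1-p) * V(k+1, i+1)]; then take max(V_cont, immediate exercise) for American.
  V(1,0) = exp(-r*dt) * [p*1.339001 + (1-p)*0.000000] = 0.566771; exercise = 0.467982; V(1,0) = max -> 0.566771
  V(1,1) = exp(-r*dt) * [p*0.000000 + (1-p)*0.000000] = 0.000000; exercise = 0.000000; V(1,1) = max -> 0.000000
  V(0,0) = exp(-r*dt) * [p*0.566771 + (1-p)*0.000000] = 0.239903; exercise = 0.000000; V(0,0) = max -> 0.239903

Answer: Price = V(0,0) = 0.2399


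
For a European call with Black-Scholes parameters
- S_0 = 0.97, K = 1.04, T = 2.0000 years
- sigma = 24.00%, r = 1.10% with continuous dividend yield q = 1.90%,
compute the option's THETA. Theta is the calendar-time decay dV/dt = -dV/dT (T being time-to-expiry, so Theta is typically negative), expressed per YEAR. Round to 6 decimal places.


Answer: Theta = -0.026982

Derivation:
d1 = -0.0827312596; d2 = -0.4221425145
phi(d1) = 0.3975793414; exp(-qT) = 0.9627129409; exp(-rT) = 0.9782402351
Theta = -S*exp(-qT)*phi(d1)*sigma/(2*sqrt(T)) - r*K*exp(-rT)*N(d2) + q*S*exp(-qT)*N(d1)
N(d1) = 0.4670326143; N(d2) = 0.3364604989; sqrt(T) = 1.4142135624
Term 1 = -0.9700 * 0.9627129409 * 0.3975793414 * 0.2400 / (2 * 1.4142135624) = -0.0315034852
Term 2 = -0.0110 * 1.0400 * 0.9782402351 * 0.3364604989 = -0.0037653524
Term 3 = 0.0190 * 0.9700 * 0.9627129409 * 0.4670326143 = 0.0082864660
Theta = -0.0315034852 + (-0.0037653524) + (0.0082864660) = -0.026982


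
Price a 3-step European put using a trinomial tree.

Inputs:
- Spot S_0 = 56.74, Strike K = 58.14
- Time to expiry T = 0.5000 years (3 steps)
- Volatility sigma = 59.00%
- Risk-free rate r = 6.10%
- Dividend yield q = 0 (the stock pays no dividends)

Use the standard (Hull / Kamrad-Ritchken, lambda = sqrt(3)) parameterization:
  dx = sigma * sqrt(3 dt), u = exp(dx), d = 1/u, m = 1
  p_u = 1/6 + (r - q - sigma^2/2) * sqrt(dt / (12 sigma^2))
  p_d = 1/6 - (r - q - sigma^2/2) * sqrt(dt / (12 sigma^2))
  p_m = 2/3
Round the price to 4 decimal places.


dt = T/N = 0.166667; dx = sigma*sqrt(3*dt) = 0.417193
u = exp(dx) = 1.517695; d = 1/u = 0.658894
p_u = 0.144085, p_m = 0.666667, p_d = 0.189248
Discount per step: exp(-r*dt) = 0.989885
Stock lattice S(k, j) with j the centered position index:
  k=0: S(0,+0) = 56.7400
  k=1: S(1,-1) = 37.3856; S(1,+0) = 56.7400; S(1,+1) = 86.1140
  k=2: S(2,-2) = 24.6332; S(2,-1) = 37.3856; S(2,+0) = 56.7400; S(2,+1) = 86.1140; S(2,+2) = 130.6949
  k=3: S(3,-3) = 16.2306; S(3,-2) = 24.6332; S(3,-1) = 37.3856; S(3,+0) = 56.7400; S(3,+1) = 86.1140; S(3,+2) = 130.6949; S(3,+3) = 198.3550
Terminal payoffs V(N, j) = max(K - S_T, 0):
  V(3,-3) = 41.909366; V(3,-2) = 33.506842; V(3,-1) = 20.754369; V(3,+0) = 1.400000; V(3,+1) = 0.000000; V(3,+2) = 0.000000; V(3,+3) = 0.000000
Backward induction: V(k, j) = exp(-r*dt) * [p_u * V(k+1, j+1) + p_m * V(k+1, j) + p_d * V(k+1, j-1)]
  V(2,-2) = exp(-r*dt) * [p_u*20.754369 + p_m*33.506842 + p_d*41.909366] = 32.923136
  V(2,-1) = exp(-r*dt) * [p_u*1.400000 + p_m*20.754369 + p_d*33.506842] = 20.172935
  V(2,+0) = exp(-r*dt) * [p_u*0.000000 + p_m*1.400000 + p_d*20.754369] = 4.811889
  V(2,+1) = exp(-r*dt) * [p_u*0.000000 + p_m*0.000000 + p_d*1.400000] = 0.262267
  V(2,+2) = exp(-r*dt) * [p_u*0.000000 + p_m*0.000000 + p_d*0.000000] = 0.000000
  V(1,-1) = exp(-r*dt) * [p_u*4.811889 + p_m*20.172935 + p_d*32.923136] = 20.166516
  V(1,+0) = exp(-r*dt) * [p_u*0.262267 + p_m*4.811889 + p_d*20.172935] = 6.991958
  V(1,+1) = exp(-r*dt) * [p_u*0.000000 + p_m*0.262267 + p_d*4.811889] = 1.074506
  V(0,+0) = exp(-r*dt) * [p_u*1.074506 + p_m*6.991958 + p_d*20.166516] = 8.545281

Answer: Price = V(0,0) = 8.5453


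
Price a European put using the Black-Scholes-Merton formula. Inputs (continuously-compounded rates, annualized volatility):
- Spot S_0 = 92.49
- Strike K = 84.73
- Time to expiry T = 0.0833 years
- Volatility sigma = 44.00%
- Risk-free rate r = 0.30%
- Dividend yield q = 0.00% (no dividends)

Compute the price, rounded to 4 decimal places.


d1 = (ln(S/K) + (r - q + 0.5*sigma^2) * T) / (sigma * sqrt(T)) = 0.75551533
d2 = d1 - sigma * sqrt(T) = 0.62852367
exp(-rT) = 0.99975013; exp(-qT) = 1.00000000
P = K * exp(-rT) * N(-d2) - S_0 * exp(-qT) * N(-d1)
N(-d1) = 0.22496992; N(-d2) = 0.26483047
P = 84.7300 * 0.99975013 * 0.26483047 - 92.4900 * 1.00000000 * 0.22496992 = 1.6260

Answer: Price = 1.6260
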